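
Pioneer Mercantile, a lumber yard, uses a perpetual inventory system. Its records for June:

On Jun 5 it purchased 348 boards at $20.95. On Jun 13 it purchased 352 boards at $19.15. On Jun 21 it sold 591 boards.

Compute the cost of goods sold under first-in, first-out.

COGS = $11,944.05

Jun 21, 591 sold [FIFO — oldest first]: 348 @ $20.95 + 243 @ $19.15 = $11,944.05
Ending inventory: 109 @ $19.15 = $2,087.35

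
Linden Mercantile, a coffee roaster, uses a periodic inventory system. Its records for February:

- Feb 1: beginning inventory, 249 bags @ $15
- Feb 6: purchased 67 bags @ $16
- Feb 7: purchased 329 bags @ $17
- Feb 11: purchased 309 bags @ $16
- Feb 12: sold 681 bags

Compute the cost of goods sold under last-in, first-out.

COGS = $11,225

Feb 12, 681 sold [LIFO — newest first]: 309 @ $16 + 329 @ $17 + 43 @ $16 = $11,225
Ending inventory: 249 @ $15 + 24 @ $16 = $4,119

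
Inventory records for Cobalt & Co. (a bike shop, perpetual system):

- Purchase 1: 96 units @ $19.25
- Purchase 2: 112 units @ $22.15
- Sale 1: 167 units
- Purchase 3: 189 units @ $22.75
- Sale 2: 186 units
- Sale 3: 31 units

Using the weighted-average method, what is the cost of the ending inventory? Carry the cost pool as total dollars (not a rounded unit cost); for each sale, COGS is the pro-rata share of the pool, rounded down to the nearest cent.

Ending inventory = $291.26

After Purchase 1: 96 on hand, pool $1,848.00 (≈ $19.2500 each)
After Purchase 2: 208 on hand, pool $4,328.80 (≈ $20.8115 each)
Sale 1, sell 167: 167/208 × $4,328.80 → $3,475.52
After Purchase 3: 230 on hand, pool $5,153.03 (≈ $22.4045 each)
Sale 2, sell 186: 186/230 × $5,153.03 → $4,167.23
Sale 3, sell 31: 31/44 × $985.80 → $694.54
Total COGS = $3,475.52 + $4,167.23 + $694.54 = $8,337.29
Ending inventory (cost pool remaining) = $291.26
Check: goods available $8,628.55 = COGS $8,337.29 + ending $291.26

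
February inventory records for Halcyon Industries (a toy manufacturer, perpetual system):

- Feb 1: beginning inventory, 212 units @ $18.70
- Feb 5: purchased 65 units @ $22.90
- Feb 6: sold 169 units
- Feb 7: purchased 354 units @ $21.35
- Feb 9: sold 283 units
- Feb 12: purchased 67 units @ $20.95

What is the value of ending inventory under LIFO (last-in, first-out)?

Feb 6, 169 sold [LIFO — newest first]: 65 @ $22.90 + 104 @ $18.70 = $3,433.30
Feb 9, 283 sold [LIFO — newest first]: 283 @ $21.35 = $6,042.05
Total COGS = $3,433.30 + $6,042.05 = $9,475.35
Ending inventory: 108 @ $18.70 + 71 @ $21.35 + 67 @ $20.95 = $4,939.10

Ending inventory = $4,939.10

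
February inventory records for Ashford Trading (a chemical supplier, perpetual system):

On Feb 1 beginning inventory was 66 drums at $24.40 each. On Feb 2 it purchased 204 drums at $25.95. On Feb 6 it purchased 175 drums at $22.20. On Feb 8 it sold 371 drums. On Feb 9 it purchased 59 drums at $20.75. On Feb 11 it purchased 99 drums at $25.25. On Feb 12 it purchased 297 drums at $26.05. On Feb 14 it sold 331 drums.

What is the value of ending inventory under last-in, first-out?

Feb 8, 371 sold [LIFO — newest first]: 175 @ $22.20 + 196 @ $25.95 = $8,971.20
Feb 14, 331 sold [LIFO — newest first]: 297 @ $26.05 + 34 @ $25.25 = $8,595.35
Total COGS = $8,971.20 + $8,595.35 = $17,566.55
Ending inventory: 66 @ $24.40 + 8 @ $25.95 + 59 @ $20.75 + 65 @ $25.25 = $4,683.50

Ending inventory = $4,683.50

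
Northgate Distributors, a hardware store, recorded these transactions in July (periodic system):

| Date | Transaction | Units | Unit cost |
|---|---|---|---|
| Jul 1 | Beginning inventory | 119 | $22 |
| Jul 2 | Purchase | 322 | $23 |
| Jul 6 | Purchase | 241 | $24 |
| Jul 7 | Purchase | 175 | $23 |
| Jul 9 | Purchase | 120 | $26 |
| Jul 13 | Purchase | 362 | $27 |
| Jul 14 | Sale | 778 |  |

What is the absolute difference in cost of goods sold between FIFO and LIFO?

$1,807

FIFO COGS: 119 @ $22 + 322 @ $23 + 241 @ $24 + 96 @ $23 = $18,016
LIFO COGS: 362 @ $27 + 120 @ $26 + 175 @ $23 + 121 @ $24 = $19,823
Difference = |$18,016 − $19,823| = $1,807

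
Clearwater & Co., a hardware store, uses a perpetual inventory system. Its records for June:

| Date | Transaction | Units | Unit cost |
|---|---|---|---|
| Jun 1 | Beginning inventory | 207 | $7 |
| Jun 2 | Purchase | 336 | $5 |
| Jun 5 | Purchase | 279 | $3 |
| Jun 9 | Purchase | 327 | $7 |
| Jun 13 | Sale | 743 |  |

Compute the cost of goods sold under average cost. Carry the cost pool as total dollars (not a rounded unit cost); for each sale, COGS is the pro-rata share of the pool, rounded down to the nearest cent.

After Jun 1: 207 on hand, pool $1,449.00 (≈ $7.0000 each)
After Jun 2: 543 on hand, pool $3,129.00 (≈ $5.7624 each)
After Jun 5: 822 on hand, pool $3,966.00 (≈ $4.8248 each)
After Jun 9: 1149 on hand, pool $6,255.00 (≈ $5.4439 each)
Jun 13, sell 743: 743/1149 × $6,255.00 → $4,044.79
Ending inventory (cost pool remaining) = $2,210.21
Check: goods available $6,255.00 = COGS $4,044.79 + ending $2,210.21

COGS = $4,044.79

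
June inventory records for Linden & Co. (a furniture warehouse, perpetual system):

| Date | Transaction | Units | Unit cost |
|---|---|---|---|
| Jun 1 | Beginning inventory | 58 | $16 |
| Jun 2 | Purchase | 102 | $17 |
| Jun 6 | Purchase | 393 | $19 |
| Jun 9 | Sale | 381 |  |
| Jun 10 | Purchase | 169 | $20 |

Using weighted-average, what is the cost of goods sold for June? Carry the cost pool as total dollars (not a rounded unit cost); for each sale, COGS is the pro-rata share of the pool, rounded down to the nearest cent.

After Jun 1: 58 on hand, pool $928.00 (≈ $16.0000 each)
After Jun 2: 160 on hand, pool $2,662.00 (≈ $16.6375 each)
After Jun 6: 553 on hand, pool $10,129.00 (≈ $18.3165 each)
Jun 9, sell 381: 381/553 × $10,129.00 → $6,978.56
After Jun 10: 341 on hand, pool $6,530.44 (≈ $19.1509 each)
Ending inventory (cost pool remaining) = $6,530.44

COGS = $6,978.56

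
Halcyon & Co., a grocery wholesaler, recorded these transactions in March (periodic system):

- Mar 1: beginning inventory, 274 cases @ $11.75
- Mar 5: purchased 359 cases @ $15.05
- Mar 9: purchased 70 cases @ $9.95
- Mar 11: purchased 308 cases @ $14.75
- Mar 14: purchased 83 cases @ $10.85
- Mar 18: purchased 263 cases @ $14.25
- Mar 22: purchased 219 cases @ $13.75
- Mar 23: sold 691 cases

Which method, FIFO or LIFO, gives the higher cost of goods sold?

LIFO

FIFO COGS: 274 @ $11.75 + 359 @ $15.05 + 58 @ $9.95 = $9,199.55
LIFO COGS: 219 @ $13.75 + 263 @ $14.25 + 83 @ $10.85 + 126 @ $14.75 = $9,518.05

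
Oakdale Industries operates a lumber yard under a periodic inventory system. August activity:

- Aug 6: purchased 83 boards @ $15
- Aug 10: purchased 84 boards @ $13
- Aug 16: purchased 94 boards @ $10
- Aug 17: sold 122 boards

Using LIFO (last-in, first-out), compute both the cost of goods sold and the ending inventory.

Aug 17, 122 sold [LIFO — newest first]: 94 @ $10 + 28 @ $13 = $1,304
Ending inventory: 83 @ $15 + 56 @ $13 = $1,973
Check: goods available $3,277 = COGS $1,304 + ending $1,973

COGS = $1,304; ending inventory = $1,973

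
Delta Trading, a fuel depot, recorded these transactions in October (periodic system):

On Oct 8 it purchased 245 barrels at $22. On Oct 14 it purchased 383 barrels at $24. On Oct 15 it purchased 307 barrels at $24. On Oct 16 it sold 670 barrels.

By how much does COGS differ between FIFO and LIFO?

$490

FIFO COGS: 245 @ $22 + 383 @ $24 + 42 @ $24 = $15,590
LIFO COGS: 307 @ $24 + 363 @ $24 = $16,080
Difference = |$15,590 − $16,080| = $490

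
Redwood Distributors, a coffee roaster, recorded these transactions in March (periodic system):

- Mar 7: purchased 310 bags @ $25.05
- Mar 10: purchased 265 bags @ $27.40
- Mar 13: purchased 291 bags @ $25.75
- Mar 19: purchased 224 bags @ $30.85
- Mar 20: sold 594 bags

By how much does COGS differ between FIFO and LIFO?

$1,052.50

FIFO COGS: 310 @ $25.05 + 265 @ $27.40 + 19 @ $25.75 = $15,515.75
LIFO COGS: 224 @ $30.85 + 291 @ $25.75 + 79 @ $27.40 = $16,568.25
Difference = |$15,515.75 − $16,568.25| = $1,052.50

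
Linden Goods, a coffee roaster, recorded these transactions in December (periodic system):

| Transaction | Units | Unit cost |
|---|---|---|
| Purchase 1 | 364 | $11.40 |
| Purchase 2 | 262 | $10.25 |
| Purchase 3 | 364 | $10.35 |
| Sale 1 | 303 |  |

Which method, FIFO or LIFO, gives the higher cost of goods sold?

FIFO

FIFO COGS: 303 @ $11.40 = $3,454.20
LIFO COGS: 303 @ $10.35 = $3,136.05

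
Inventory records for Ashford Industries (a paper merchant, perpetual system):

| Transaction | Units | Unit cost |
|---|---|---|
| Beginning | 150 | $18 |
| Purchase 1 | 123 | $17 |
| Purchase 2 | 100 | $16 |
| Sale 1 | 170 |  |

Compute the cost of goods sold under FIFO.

Sale 1 (170) [FIFO — oldest first]: 150 @ $18 + 20 @ $17 = $3,040
Ending inventory: 103 @ $17 + 100 @ $16 = $3,351

COGS = $3,040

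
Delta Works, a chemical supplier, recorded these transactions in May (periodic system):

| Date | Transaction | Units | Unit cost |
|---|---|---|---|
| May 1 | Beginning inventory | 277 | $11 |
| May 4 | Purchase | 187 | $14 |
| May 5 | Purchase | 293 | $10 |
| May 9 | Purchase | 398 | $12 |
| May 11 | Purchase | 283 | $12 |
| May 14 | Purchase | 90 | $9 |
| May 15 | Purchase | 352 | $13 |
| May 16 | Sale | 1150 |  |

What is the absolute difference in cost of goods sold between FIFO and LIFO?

FIFO COGS: 277 @ $11 + 187 @ $14 + 293 @ $10 + 393 @ $12 = $13,311
LIFO COGS: 352 @ $13 + 90 @ $9 + 283 @ $12 + 398 @ $12 + 27 @ $10 = $13,828
Difference = |$13,311 − $13,828| = $517

$517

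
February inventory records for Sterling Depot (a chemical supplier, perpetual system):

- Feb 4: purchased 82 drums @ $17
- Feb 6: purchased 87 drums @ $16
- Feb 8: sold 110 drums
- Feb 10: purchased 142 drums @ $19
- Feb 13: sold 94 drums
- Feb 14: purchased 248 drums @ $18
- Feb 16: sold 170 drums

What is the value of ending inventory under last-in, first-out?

Ending inventory = $3,319

Feb 8, 110 sold [LIFO — newest first]: 87 @ $16 + 23 @ $17 = $1,783
Feb 13, 94 sold [LIFO — newest first]: 94 @ $19 = $1,786
Feb 16, 170 sold [LIFO — newest first]: 170 @ $18 = $3,060
Total COGS = $1,783 + $1,786 + $3,060 = $6,629
Ending inventory: 59 @ $17 + 48 @ $19 + 78 @ $18 = $3,319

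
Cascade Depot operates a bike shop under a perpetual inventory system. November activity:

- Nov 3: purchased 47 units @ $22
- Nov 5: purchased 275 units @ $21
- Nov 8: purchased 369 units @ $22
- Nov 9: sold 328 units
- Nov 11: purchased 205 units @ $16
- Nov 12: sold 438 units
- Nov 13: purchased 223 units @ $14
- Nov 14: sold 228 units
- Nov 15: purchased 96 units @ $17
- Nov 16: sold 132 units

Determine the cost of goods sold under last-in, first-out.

Nov 9, 328 sold [LIFO — newest first]: 328 @ $22 = $7,216
Nov 12, 438 sold [LIFO — newest first]: 205 @ $16 + 41 @ $22 + 192 @ $21 = $8,214
Nov 14, 228 sold [LIFO — newest first]: 223 @ $14 + 5 @ $21 = $3,227
Nov 16, 132 sold [LIFO — newest first]: 96 @ $17 + 36 @ $21 = $2,388
Total COGS = $7,216 + $8,214 + $3,227 + $2,388 = $21,045
Ending inventory: 47 @ $22 + 42 @ $21 = $1,916

COGS = $21,045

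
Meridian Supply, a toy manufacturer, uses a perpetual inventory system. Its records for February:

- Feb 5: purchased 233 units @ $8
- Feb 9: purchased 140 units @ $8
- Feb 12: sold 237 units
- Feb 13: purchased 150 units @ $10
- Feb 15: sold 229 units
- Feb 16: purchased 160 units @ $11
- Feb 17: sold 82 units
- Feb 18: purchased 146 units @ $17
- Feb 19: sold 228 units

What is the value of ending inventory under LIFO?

Feb 12, 237 sold [LIFO — newest first]: 140 @ $8 + 97 @ $8 = $1,896
Feb 15, 229 sold [LIFO — newest first]: 150 @ $10 + 79 @ $8 = $2,132
Feb 17, 82 sold [LIFO — newest first]: 82 @ $11 = $902
Feb 19, 228 sold [LIFO — newest first]: 146 @ $17 + 78 @ $11 + 4 @ $8 = $3,372
Total COGS = $1,896 + $2,132 + $902 + $3,372 = $8,302
Ending inventory: 53 @ $8 = $424
Check: goods available $8,726 = COGS $8,302 + ending $424

Ending inventory = $424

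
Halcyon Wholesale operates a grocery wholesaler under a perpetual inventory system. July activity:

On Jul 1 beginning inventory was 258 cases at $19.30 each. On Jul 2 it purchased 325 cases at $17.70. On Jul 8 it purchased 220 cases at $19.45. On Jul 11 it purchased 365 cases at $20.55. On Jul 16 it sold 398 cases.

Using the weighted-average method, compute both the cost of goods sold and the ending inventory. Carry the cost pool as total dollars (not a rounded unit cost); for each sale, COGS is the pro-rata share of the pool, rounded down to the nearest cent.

After Jul 1: 258 on hand, pool $4,979.40 (≈ $19.3000 each)
After Jul 2: 583 on hand, pool $10,731.90 (≈ $18.4081 each)
After Jul 8: 803 on hand, pool $15,010.90 (≈ $18.6935 each)
After Jul 11: 1168 on hand, pool $22,511.65 (≈ $19.2737 each)
Jul 16, sell 398: 398/1168 × $22,511.65 → $7,670.92
Ending inventory (cost pool remaining) = $14,840.73
Check: goods available $22,511.65 = COGS $7,670.92 + ending $14,840.73

COGS = $7,670.92; ending inventory = $14,840.73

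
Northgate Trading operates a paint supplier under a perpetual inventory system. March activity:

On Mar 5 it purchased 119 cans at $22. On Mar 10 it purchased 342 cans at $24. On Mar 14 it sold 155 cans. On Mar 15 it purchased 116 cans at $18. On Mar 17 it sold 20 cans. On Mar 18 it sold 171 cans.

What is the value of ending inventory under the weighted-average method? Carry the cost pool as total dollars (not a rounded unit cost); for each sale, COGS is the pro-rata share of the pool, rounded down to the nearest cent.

Ending inventory = $5,076.55

After Mar 5: 119 on hand, pool $2,618.00 (≈ $22.0000 each)
After Mar 10: 461 on hand, pool $10,826.00 (≈ $23.4837 each)
Mar 14, sell 155: 155/461 × $10,826.00 → $3,639.97
After Mar 15: 422 on hand, pool $9,274.03 (≈ $21.9764 each)
Mar 17, sell 20: 20/422 × $9,274.03 → $439.52
Mar 18, sell 171: 171/402 × $8,834.51 → $3,757.96
Total COGS = $3,639.97 + $439.52 + $3,757.96 = $7,837.45
Ending inventory (cost pool remaining) = $5,076.55
Check: goods available $12,914.00 = COGS $7,837.45 + ending $5,076.55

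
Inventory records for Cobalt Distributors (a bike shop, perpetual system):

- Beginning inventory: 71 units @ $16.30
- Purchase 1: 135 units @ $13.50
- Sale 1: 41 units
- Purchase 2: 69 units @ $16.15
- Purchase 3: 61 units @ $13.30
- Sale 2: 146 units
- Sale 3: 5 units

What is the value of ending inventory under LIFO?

Sale 1 (41) [LIFO — newest first]: 41 @ $13.50 = $553.50
Sale 2 (146) [LIFO — newest first]: 61 @ $13.30 + 69 @ $16.15 + 16 @ $13.50 = $2,141.65
Sale 3 (5) [LIFO — newest first]: 5 @ $13.50 = $67.50
Total COGS = $553.50 + $2,141.65 + $67.50 = $2,762.65
Ending inventory: 71 @ $16.30 + 73 @ $13.50 = $2,142.80

Ending inventory = $2,142.80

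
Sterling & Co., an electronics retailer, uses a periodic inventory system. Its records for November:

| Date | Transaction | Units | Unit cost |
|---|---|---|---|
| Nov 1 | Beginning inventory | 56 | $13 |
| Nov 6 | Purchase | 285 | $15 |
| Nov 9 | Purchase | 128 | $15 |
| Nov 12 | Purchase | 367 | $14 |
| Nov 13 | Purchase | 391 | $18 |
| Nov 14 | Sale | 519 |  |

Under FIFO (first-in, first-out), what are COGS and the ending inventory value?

COGS = $7,623; ending inventory = $11,476

Nov 14, 519 sold [FIFO — oldest first]: 56 @ $13 + 285 @ $15 + 128 @ $15 + 50 @ $14 = $7,623
Ending inventory: 317 @ $14 + 391 @ $18 = $11,476
Check: goods available $19,099 = COGS $7,623 + ending $11,476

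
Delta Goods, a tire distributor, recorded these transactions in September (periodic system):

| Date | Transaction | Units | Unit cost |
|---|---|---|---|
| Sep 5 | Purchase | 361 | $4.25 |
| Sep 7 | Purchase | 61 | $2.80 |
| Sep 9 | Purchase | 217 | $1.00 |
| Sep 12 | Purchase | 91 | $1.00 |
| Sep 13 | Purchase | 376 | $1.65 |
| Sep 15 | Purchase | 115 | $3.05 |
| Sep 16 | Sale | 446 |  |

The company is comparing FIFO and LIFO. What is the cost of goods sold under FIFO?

FIFO COGS: 361 @ $4.25 + 61 @ $2.80 + 24 @ $1.00 = $1,729.05
LIFO COGS: 115 @ $3.05 + 331 @ $1.65 = $896.90

COGS = $1,729.05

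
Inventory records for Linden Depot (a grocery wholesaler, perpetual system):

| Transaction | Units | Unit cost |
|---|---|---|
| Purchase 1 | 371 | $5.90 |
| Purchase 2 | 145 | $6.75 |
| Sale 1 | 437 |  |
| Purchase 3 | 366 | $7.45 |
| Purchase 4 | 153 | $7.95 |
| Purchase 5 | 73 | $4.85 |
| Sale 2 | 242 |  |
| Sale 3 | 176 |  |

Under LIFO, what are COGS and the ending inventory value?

Sale 1 (437) [LIFO — newest first]: 145 @ $6.75 + 292 @ $5.90 = $2,701.55
Sale 2 (242) [LIFO — newest first]: 73 @ $4.85 + 153 @ $7.95 + 16 @ $7.45 = $1,689.60
Sale 3 (176) [LIFO — newest first]: 176 @ $7.45 = $1,311.20
Total COGS = $2,701.55 + $1,689.60 + $1,311.20 = $5,702.35
Ending inventory: 79 @ $5.90 + 174 @ $7.45 = $1,762.40

COGS = $5,702.35; ending inventory = $1,762.40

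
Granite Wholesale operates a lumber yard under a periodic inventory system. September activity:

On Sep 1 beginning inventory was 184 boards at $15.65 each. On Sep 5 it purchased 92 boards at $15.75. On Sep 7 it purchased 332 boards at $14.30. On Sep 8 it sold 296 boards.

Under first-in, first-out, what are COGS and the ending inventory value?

Sep 8, 296 sold [FIFO — oldest first]: 184 @ $15.65 + 92 @ $15.75 + 20 @ $14.30 = $4,614.60
Ending inventory: 312 @ $14.30 = $4,461.60

COGS = $4,614.60; ending inventory = $4,461.60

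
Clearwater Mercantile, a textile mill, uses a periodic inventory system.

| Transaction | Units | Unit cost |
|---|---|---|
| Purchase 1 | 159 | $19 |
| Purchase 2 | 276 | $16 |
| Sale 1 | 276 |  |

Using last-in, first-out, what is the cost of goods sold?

Sale 1 (276) [LIFO — newest first]: 276 @ $16 = $4,416
Ending inventory: 159 @ $19 = $3,021

COGS = $4,416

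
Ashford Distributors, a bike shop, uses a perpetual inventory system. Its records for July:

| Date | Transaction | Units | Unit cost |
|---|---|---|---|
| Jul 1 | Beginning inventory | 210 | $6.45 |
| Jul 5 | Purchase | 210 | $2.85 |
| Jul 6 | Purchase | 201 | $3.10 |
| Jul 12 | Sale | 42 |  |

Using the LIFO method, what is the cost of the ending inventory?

Ending inventory = $2,445.90

Jul 12, 42 sold [LIFO — newest first]: 42 @ $3.10 = $130.20
Ending inventory: 210 @ $6.45 + 210 @ $2.85 + 159 @ $3.10 = $2,445.90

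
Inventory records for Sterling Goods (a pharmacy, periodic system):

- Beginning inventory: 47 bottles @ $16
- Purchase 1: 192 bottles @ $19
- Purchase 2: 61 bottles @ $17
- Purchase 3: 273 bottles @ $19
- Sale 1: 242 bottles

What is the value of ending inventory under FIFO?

Sale 1 (242) [FIFO — oldest first]: 47 @ $16 + 192 @ $19 + 3 @ $17 = $4,451
Ending inventory: 58 @ $17 + 273 @ $19 = $6,173

Ending inventory = $6,173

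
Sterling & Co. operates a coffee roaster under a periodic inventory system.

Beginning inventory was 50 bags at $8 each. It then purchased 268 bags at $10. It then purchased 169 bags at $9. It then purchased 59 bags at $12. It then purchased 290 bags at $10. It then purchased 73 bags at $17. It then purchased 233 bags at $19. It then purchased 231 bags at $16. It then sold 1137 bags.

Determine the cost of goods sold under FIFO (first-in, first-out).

Sale 1 (1137) [FIFO — oldest first]: 50 @ $8 + 268 @ $10 + 169 @ $9 + 59 @ $12 + 290 @ $10 + 73 @ $17 + 228 @ $19 = $13,782
Ending inventory: 5 @ $19 + 231 @ $16 = $3,791

COGS = $13,782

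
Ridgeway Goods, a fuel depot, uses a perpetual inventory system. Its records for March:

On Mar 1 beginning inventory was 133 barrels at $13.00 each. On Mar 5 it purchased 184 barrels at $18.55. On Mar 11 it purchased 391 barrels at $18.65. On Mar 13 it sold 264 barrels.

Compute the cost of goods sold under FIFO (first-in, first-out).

COGS = $4,159.05

Mar 13, 264 sold [FIFO — oldest first]: 133 @ $13.00 + 131 @ $18.55 = $4,159.05
Ending inventory: 53 @ $18.55 + 391 @ $18.65 = $8,275.30
Check: goods available $12,434.35 = COGS $4,159.05 + ending $8,275.30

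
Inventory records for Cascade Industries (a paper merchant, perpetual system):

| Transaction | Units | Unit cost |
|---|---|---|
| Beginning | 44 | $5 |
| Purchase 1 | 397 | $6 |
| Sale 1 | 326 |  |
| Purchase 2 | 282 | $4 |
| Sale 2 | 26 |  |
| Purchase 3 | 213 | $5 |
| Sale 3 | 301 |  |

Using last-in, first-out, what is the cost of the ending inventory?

Sale 1 (326) [LIFO — newest first]: 326 @ $6 = $1,956
Sale 2 (26) [LIFO — newest first]: 26 @ $4 = $104
Sale 3 (301) [LIFO — newest first]: 213 @ $5 + 88 @ $4 = $1,417
Total COGS = $1,956 + $104 + $1,417 = $3,477
Ending inventory: 44 @ $5 + 71 @ $6 + 168 @ $4 = $1,318

Ending inventory = $1,318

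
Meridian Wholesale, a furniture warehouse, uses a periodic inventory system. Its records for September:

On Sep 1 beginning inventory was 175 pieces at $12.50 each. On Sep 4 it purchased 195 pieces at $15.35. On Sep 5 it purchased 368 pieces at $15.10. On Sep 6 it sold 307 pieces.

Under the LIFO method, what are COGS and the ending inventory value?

COGS = $4,635.70; ending inventory = $6,101.85

Sep 6, 307 sold [LIFO — newest first]: 307 @ $15.10 = $4,635.70
Ending inventory: 175 @ $12.50 + 195 @ $15.35 + 61 @ $15.10 = $6,101.85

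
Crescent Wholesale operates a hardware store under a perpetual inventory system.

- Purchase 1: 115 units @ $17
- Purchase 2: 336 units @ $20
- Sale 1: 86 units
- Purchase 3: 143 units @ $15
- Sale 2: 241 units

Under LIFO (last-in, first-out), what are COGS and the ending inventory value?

COGS = $5,825; ending inventory = $4,995

Sale 1 (86) [LIFO — newest first]: 86 @ $20 = $1,720
Sale 2 (241) [LIFO — newest first]: 143 @ $15 + 98 @ $20 = $4,105
Total COGS = $1,720 + $4,105 = $5,825
Ending inventory: 115 @ $17 + 152 @ $20 = $4,995
Check: goods available $10,820 = COGS $5,825 + ending $4,995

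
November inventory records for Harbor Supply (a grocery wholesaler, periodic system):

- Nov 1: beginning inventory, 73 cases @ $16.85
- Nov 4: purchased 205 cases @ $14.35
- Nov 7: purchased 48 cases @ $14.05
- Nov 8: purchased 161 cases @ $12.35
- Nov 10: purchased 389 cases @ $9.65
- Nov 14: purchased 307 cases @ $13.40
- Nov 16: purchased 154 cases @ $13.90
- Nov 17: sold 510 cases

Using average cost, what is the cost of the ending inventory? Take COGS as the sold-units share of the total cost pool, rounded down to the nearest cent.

Nov 17, sell 510: 510/1337 × $16,842.80 → $6,424.70
Ending inventory (cost pool remaining) = $10,418.10
Check: goods available $16,842.80 = COGS $6,424.70 + ending $10,418.10

Ending inventory = $10,418.10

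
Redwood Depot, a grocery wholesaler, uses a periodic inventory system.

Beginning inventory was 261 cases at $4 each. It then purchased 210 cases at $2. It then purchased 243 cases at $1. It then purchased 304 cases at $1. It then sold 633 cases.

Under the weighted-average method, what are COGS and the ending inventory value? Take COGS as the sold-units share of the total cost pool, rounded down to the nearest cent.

Sale 1, sell 633: 633/1018 × $2,011.00 → $1,250.45
Ending inventory (cost pool remaining) = $760.55
Check: goods available $2,011.00 = COGS $1,250.45 + ending $760.55

COGS = $1,250.45; ending inventory = $760.55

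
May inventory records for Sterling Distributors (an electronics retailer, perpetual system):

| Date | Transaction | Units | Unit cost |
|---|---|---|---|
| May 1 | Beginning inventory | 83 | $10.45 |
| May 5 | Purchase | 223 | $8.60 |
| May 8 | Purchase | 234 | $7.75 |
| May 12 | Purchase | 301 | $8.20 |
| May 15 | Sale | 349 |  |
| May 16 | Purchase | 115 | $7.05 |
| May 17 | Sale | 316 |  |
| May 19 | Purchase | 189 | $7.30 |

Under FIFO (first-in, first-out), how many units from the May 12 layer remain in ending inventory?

May 15, 349 sold [FIFO — oldest first]: 83 @ $10.45 + 223 @ $8.60 + 43 @ $7.75 = $3,118.40
May 17, 316 sold [FIFO — oldest first]: 191 @ $7.75 + 125 @ $8.20 = $2,505.25
Total COGS = $3,118.40 + $2,505.25 = $5,623.65
Ending inventory: 176 @ $8.20 + 115 @ $7.05 + 189 @ $7.30 = $3,633.65

176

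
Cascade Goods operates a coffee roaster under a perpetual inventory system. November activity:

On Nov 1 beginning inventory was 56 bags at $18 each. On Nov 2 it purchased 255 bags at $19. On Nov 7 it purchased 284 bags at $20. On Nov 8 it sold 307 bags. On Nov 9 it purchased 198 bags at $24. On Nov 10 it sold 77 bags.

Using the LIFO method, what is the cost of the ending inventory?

Ending inventory = $8,320

Nov 8, 307 sold [LIFO — newest first]: 284 @ $20 + 23 @ $19 = $6,117
Nov 10, 77 sold [LIFO — newest first]: 77 @ $24 = $1,848
Total COGS = $6,117 + $1,848 = $7,965
Ending inventory: 56 @ $18 + 232 @ $19 + 121 @ $24 = $8,320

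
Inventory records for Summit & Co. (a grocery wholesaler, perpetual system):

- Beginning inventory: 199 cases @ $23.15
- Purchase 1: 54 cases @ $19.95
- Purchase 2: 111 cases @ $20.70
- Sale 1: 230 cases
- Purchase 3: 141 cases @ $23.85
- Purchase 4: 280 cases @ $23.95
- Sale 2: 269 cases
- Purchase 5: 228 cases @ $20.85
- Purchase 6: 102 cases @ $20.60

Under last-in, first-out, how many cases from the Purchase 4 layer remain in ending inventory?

11

Sale 1 (230) [LIFO — newest first]: 111 @ $20.70 + 54 @ $19.95 + 65 @ $23.15 = $4,879.75
Sale 2 (269) [LIFO — newest first]: 269 @ $23.95 = $6,442.55
Total COGS = $4,879.75 + $6,442.55 = $11,322.30
Ending inventory: 134 @ $23.15 + 141 @ $23.85 + 11 @ $23.95 + 228 @ $20.85 + 102 @ $20.60 = $13,583.40
Check: goods available $24,905.70 = COGS $11,322.30 + ending $13,583.40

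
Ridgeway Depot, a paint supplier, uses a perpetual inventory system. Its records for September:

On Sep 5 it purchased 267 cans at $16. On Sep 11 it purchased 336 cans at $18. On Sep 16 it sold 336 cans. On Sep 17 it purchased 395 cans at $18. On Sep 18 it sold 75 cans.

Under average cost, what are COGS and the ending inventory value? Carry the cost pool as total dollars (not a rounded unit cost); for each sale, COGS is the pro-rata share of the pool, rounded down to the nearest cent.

COGS = $7,073.65; ending inventory = $10,356.35

After Sep 5: 267 on hand, pool $4,272.00 (≈ $16.0000 each)
After Sep 11: 603 on hand, pool $10,320.00 (≈ $17.1144 each)
Sep 16, sell 336: 336/603 × $10,320.00 → $5,750.44
After Sep 17: 662 on hand, pool $11,679.56 (≈ $17.6428 each)
Sep 18, sell 75: 75/662 × $11,679.56 → $1,323.21
Total COGS = $5,750.44 + $1,323.21 = $7,073.65
Ending inventory (cost pool remaining) = $10,356.35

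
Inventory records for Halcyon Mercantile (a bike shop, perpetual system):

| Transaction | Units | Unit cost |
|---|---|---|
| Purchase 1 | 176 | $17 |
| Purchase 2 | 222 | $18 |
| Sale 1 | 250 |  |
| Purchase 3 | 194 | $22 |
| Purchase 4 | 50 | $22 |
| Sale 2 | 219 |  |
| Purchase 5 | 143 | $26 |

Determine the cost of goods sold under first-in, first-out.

COGS = $8,550

Sale 1 (250) [FIFO — oldest first]: 176 @ $17 + 74 @ $18 = $4,324
Sale 2 (219) [FIFO — oldest first]: 148 @ $18 + 71 @ $22 = $4,226
Total COGS = $4,324 + $4,226 = $8,550
Ending inventory: 123 @ $22 + 50 @ $22 + 143 @ $26 = $7,524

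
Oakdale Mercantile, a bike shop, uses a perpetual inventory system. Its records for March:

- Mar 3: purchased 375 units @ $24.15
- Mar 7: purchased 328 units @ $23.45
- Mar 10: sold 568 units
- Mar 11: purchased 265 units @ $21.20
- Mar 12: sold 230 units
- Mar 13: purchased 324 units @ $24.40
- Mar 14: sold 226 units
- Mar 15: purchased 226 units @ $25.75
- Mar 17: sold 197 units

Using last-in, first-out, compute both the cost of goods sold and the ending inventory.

Mar 10, 568 sold [LIFO — newest first]: 328 @ $23.45 + 240 @ $24.15 = $13,487.60
Mar 12, 230 sold [LIFO — newest first]: 230 @ $21.20 = $4,876.00
Mar 14, 226 sold [LIFO — newest first]: 226 @ $24.40 = $5,514.40
Mar 17, 197 sold [LIFO — newest first]: 197 @ $25.75 = $5,072.75
Total COGS = $13,487.60 + $4,876.00 + $5,514.40 + $5,072.75 = $28,950.75
Ending inventory: 135 @ $24.15 + 35 @ $21.20 + 98 @ $24.40 + 29 @ $25.75 = $7,140.20

COGS = $28,950.75; ending inventory = $7,140.20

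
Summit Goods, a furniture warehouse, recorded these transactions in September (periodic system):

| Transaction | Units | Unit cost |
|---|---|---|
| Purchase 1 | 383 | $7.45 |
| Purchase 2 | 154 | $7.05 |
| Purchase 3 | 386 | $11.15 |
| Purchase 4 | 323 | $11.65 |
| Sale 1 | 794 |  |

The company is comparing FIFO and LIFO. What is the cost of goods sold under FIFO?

COGS = $6,804.60

FIFO COGS: 383 @ $7.45 + 154 @ $7.05 + 257 @ $11.15 = $6,804.60
LIFO COGS: 323 @ $11.65 + 386 @ $11.15 + 85 @ $7.05 = $8,666.10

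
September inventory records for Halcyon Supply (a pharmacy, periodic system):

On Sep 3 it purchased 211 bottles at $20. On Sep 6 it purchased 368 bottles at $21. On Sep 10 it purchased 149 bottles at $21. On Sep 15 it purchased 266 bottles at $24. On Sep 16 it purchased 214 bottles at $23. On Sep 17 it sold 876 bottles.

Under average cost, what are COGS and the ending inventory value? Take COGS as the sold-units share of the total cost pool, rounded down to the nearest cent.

Sep 17, sell 876: 876/1208 × $26,383.00 → $19,132.04
Ending inventory (cost pool remaining) = $7,250.96
Check: goods available $26,383.00 = COGS $19,132.04 + ending $7,250.96

COGS = $19,132.04; ending inventory = $7,250.96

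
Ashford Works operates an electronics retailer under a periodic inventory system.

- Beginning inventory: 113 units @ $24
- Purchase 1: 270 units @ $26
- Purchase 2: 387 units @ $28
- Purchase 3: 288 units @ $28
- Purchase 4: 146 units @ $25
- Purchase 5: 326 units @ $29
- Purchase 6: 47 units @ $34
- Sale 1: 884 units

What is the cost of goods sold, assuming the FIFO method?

Sale 1 (884) [FIFO — oldest first]: 113 @ $24 + 270 @ $26 + 387 @ $28 + 114 @ $28 = $23,760
Ending inventory: 174 @ $28 + 146 @ $25 + 326 @ $29 + 47 @ $34 = $19,574

COGS = $23,760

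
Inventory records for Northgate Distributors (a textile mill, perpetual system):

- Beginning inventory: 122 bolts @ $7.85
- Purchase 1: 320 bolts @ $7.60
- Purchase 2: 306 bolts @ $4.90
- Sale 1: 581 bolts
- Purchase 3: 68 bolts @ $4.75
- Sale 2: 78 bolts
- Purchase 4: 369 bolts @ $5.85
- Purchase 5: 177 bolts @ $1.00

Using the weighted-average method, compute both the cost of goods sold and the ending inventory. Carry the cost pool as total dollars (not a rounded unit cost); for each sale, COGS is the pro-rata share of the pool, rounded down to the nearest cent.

COGS = $4,267.05; ending inventory = $3,280.70

After Beginning: 122 on hand, pool $957.70 (≈ $7.8500 each)
After Purchase 1: 442 on hand, pool $3,389.70 (≈ $7.6690 each)
After Purchase 2: 748 on hand, pool $4,889.10 (≈ $6.5362 each)
Sale 1, sell 581: 581/748 × $4,889.10 → $3,797.54
After Purchase 3: 235 on hand, pool $1,414.56 (≈ $6.0194 each)
Sale 2, sell 78: 78/235 × $1,414.56 → $469.51
After Purchase 4: 526 on hand, pool $3,103.70 (≈ $5.9006 each)
After Purchase 5: 703 on hand, pool $3,280.70 (≈ $4.6667 each)
Total COGS = $3,797.54 + $469.51 = $4,267.05
Ending inventory (cost pool remaining) = $3,280.70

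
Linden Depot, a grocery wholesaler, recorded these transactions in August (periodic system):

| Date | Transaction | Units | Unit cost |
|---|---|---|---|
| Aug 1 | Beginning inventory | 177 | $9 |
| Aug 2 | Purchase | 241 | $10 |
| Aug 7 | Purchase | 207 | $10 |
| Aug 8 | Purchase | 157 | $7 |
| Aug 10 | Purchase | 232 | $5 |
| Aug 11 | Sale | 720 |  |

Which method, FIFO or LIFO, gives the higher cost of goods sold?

FIFO

FIFO COGS: 177 @ $9 + 241 @ $10 + 207 @ $10 + 95 @ $7 = $6,738
LIFO COGS: 232 @ $5 + 157 @ $7 + 207 @ $10 + 124 @ $10 = $5,569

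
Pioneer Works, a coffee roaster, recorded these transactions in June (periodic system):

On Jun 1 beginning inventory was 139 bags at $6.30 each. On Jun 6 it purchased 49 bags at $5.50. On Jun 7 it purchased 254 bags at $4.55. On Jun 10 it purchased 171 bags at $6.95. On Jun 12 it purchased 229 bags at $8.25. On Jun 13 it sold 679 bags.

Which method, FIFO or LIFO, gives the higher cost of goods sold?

LIFO

FIFO COGS: 139 @ $6.30 + 49 @ $5.50 + 254 @ $4.55 + 171 @ $6.95 + 66 @ $8.25 = $4,033.85
LIFO COGS: 229 @ $8.25 + 171 @ $6.95 + 254 @ $4.55 + 25 @ $5.50 = $4,370.90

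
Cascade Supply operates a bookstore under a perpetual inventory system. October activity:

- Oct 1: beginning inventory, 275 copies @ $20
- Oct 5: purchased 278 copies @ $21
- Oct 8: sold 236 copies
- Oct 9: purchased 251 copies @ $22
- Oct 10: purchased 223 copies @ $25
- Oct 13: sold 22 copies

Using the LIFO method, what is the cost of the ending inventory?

Ending inventory = $16,929

Oct 8, 236 sold [LIFO — newest first]: 236 @ $21 = $4,956
Oct 13, 22 sold [LIFO — newest first]: 22 @ $25 = $550
Total COGS = $4,956 + $550 = $5,506
Ending inventory: 275 @ $20 + 42 @ $21 + 251 @ $22 + 201 @ $25 = $16,929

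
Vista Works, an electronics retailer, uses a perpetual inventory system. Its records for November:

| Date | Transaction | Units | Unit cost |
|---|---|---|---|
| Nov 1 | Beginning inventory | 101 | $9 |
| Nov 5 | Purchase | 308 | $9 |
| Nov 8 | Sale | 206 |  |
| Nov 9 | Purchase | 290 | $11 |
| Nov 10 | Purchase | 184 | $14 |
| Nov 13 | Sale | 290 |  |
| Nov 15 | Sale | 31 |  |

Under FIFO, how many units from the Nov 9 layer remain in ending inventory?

Nov 8, 206 sold [FIFO — oldest first]: 101 @ $9 + 105 @ $9 = $1,854
Nov 13, 290 sold [FIFO — oldest first]: 203 @ $9 + 87 @ $11 = $2,784
Nov 15, 31 sold [FIFO — oldest first]: 31 @ $11 = $341
Total COGS = $1,854 + $2,784 + $341 = $4,979
Ending inventory: 172 @ $11 + 184 @ $14 = $4,468

172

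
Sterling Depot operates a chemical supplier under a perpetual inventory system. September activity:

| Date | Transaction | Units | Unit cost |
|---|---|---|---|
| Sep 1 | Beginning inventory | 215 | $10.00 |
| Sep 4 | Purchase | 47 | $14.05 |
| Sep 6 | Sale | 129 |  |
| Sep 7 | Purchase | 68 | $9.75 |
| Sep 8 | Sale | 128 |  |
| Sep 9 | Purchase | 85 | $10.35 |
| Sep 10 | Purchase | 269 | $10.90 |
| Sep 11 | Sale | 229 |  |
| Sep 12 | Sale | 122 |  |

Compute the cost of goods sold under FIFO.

COGS = $6,456.80

Sep 6, 129 sold [FIFO — oldest first]: 129 @ $10.00 = $1,290.00
Sep 8, 128 sold [FIFO — oldest first]: 86 @ $10.00 + 42 @ $14.05 = $1,450.10
Sep 11, 229 sold [FIFO — oldest first]: 5 @ $14.05 + 68 @ $9.75 + 85 @ $10.35 + 71 @ $10.90 = $2,386.90
Sep 12, 122 sold [FIFO — oldest first]: 122 @ $10.90 = $1,329.80
Total COGS = $1,290.00 + $1,450.10 + $2,386.90 + $1,329.80 = $6,456.80
Ending inventory: 76 @ $10.90 = $828.40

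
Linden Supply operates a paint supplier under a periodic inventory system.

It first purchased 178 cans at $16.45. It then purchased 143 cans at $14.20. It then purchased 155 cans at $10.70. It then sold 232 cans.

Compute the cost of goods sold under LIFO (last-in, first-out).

Sale 1 (232) [LIFO — newest first]: 155 @ $10.70 + 77 @ $14.20 = $2,751.90
Ending inventory: 178 @ $16.45 + 66 @ $14.20 = $3,865.30

COGS = $2,751.90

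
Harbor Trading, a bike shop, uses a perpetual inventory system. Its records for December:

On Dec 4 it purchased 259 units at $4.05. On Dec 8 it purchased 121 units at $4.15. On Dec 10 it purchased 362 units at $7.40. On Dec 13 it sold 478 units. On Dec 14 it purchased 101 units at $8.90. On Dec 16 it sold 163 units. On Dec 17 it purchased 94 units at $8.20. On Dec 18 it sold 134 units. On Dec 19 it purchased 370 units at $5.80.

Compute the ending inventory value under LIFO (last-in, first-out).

Dec 13, 478 sold [LIFO — newest first]: 362 @ $7.40 + 116 @ $4.15 = $3,160.20
Dec 16, 163 sold [LIFO — newest first]: 101 @ $8.90 + 5 @ $4.15 + 57 @ $4.05 = $1,150.50
Dec 18, 134 sold [LIFO — newest first]: 94 @ $8.20 + 40 @ $4.05 = $932.80
Total COGS = $3,160.20 + $1,150.50 + $932.80 = $5,243.50
Ending inventory: 162 @ $4.05 + 370 @ $5.80 = $2,802.10

Ending inventory = $2,802.10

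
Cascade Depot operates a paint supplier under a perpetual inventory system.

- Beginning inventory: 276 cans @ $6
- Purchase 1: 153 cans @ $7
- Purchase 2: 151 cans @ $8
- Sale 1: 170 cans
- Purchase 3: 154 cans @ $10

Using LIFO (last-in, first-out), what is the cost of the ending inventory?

Sale 1 (170) [LIFO — newest first]: 151 @ $8 + 19 @ $7 = $1,341
Ending inventory: 276 @ $6 + 134 @ $7 + 154 @ $10 = $4,134

Ending inventory = $4,134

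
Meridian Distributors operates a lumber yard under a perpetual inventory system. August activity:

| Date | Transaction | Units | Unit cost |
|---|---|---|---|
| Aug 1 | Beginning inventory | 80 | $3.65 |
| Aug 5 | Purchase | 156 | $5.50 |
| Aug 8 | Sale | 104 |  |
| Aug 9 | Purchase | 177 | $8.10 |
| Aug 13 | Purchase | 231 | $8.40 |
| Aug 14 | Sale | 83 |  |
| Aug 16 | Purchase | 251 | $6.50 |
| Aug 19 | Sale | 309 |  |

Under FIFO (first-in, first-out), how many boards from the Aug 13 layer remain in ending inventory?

148

Aug 8, 104 sold [FIFO — oldest first]: 80 @ $3.65 + 24 @ $5.50 = $424.00
Aug 14, 83 sold [FIFO — oldest first]: 83 @ $5.50 = $456.50
Aug 19, 309 sold [FIFO — oldest first]: 49 @ $5.50 + 177 @ $8.10 + 83 @ $8.40 = $2,400.40
Total COGS = $424.00 + $456.50 + $2,400.40 = $3,280.90
Ending inventory: 148 @ $8.40 + 251 @ $6.50 = $2,874.70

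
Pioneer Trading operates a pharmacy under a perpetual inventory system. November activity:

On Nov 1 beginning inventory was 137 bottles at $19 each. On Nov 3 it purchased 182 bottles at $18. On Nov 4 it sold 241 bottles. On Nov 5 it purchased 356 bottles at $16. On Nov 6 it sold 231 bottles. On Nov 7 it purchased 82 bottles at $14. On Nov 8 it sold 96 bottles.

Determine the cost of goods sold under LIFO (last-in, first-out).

COGS = $9,465

Nov 4, 241 sold [LIFO — newest first]: 182 @ $18 + 59 @ $19 = $4,397
Nov 6, 231 sold [LIFO — newest first]: 231 @ $16 = $3,696
Nov 8, 96 sold [LIFO — newest first]: 82 @ $14 + 14 @ $16 = $1,372
Total COGS = $4,397 + $3,696 + $1,372 = $9,465
Ending inventory: 78 @ $19 + 111 @ $16 = $3,258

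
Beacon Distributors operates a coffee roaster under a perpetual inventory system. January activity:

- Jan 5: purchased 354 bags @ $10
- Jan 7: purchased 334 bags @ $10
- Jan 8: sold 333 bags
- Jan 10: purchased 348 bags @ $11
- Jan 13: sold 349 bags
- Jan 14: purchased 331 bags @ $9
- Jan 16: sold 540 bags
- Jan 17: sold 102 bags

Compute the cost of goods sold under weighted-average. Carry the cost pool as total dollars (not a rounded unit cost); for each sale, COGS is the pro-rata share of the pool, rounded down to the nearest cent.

After Jan 5: 354 on hand, pool $3,540.00 (≈ $10.0000 each)
After Jan 7: 688 on hand, pool $6,880.00 (≈ $10.0000 each)
Jan 8, sell 333: 333/688 × $6,880.00 → $3,330.00
After Jan 10: 703 on hand, pool $7,378.00 (≈ $10.4950 each)
Jan 13, sell 349: 349/703 × $7,378.00 → $3,662.76
After Jan 14: 685 on hand, pool $6,694.24 (≈ $9.7726 each)
Jan 16, sell 540: 540/685 × $6,694.24 → $5,277.21
Jan 17, sell 102: 102/145 × $1,417.03 → $996.80
Total COGS = $3,330.00 + $3,662.76 + $5,277.21 + $996.80 = $13,266.77
Ending inventory (cost pool remaining) = $420.23

COGS = $13,266.77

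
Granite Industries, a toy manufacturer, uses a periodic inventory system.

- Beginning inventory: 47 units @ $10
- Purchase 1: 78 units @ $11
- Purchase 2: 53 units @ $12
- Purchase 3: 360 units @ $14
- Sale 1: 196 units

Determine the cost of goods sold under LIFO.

Sale 1 (196) [LIFO — newest first]: 196 @ $14 = $2,744
Ending inventory: 47 @ $10 + 78 @ $11 + 53 @ $12 + 164 @ $14 = $4,260

COGS = $2,744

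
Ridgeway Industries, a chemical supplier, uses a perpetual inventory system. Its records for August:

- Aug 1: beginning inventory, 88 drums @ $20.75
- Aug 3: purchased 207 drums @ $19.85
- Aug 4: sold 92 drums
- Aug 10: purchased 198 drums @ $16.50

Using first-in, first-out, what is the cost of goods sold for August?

COGS = $1,905.40

Aug 4, 92 sold [FIFO — oldest first]: 88 @ $20.75 + 4 @ $19.85 = $1,905.40
Ending inventory: 203 @ $19.85 + 198 @ $16.50 = $7,296.55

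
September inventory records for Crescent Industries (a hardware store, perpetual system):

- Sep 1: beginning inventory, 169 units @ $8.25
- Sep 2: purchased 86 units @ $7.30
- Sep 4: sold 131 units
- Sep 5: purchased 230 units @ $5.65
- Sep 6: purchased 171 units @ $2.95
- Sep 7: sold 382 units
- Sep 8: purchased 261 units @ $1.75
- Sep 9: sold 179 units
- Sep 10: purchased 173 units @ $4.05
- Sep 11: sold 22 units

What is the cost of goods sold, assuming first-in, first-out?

Sep 4, 131 sold [FIFO — oldest first]: 131 @ $8.25 = $1,080.75
Sep 7, 382 sold [FIFO — oldest first]: 38 @ $8.25 + 86 @ $7.30 + 230 @ $5.65 + 28 @ $2.95 = $2,323.40
Sep 9, 179 sold [FIFO — oldest first]: 143 @ $2.95 + 36 @ $1.75 = $484.85
Sep 11, 22 sold [FIFO — oldest first]: 22 @ $1.75 = $38.50
Total COGS = $1,080.75 + $2,323.40 + $484.85 + $38.50 = $3,927.50
Ending inventory: 203 @ $1.75 + 173 @ $4.05 = $1,055.90

COGS = $3,927.50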